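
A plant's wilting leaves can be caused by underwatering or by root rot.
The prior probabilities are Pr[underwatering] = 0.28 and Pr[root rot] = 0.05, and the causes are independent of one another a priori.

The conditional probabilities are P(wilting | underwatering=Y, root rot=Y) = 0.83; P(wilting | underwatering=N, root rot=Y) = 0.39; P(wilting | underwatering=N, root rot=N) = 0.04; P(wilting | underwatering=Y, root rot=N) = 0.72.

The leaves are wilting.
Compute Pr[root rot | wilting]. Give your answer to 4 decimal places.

Sum P(wilting|·) weighted by the priors over the 4 (underwatering, root rot) configurations:
  P(wilting) = 0.04×0.72×0.95 + 0.39×0.72×0.05 + 0.72×0.28×0.95 + 0.83×0.28×0.05
        = 0.027360 + 0.014040 + 0.191520 + 0.011620 = 0.244540
Keeping only the root rot-present terms gives 0.025660, so
  P(root rot | wilting) = 0.025660 / 0.244540 ≈ 0.1049

Pr[root rot | wilting] ≈ 0.1049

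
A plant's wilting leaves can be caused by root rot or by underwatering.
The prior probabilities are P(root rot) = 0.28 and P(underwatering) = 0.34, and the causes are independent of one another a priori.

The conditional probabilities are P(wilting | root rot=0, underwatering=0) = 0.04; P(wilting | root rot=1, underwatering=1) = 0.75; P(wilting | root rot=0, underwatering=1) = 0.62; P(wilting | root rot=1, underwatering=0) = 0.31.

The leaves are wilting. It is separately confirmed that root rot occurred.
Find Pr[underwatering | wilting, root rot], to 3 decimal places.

For the numerator, keep only underwatering=true terms: 0.75×0.34 = 0.255000
The normalizing constant is 0.31×0.66 + 0.75×0.34 = 0.459600
Posterior = 0.255000 / 0.459600 ≈ 0.555

Pr[underwatering | wilting, root rot] ≈ 0.555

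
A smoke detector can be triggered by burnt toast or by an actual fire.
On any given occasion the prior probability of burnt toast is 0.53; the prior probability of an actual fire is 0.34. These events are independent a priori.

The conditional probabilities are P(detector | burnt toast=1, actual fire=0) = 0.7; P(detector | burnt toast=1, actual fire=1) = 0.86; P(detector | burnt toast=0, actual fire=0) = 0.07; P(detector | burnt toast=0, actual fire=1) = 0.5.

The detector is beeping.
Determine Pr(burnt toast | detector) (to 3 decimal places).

For the numerator, keep only burnt toast=true terms: 0.244860 + 0.154972 = 0.399832
Denominator P(detector): 0.07·0.47·0.66 + 0.5·0.47·0.34 + 0.7·0.53·0.66 + 0.86·0.53·0.34 = 0.501446
Posterior = 0.399832 / 0.501446 ≈ 0.797

Pr(burnt toast | detector) ≈ 0.797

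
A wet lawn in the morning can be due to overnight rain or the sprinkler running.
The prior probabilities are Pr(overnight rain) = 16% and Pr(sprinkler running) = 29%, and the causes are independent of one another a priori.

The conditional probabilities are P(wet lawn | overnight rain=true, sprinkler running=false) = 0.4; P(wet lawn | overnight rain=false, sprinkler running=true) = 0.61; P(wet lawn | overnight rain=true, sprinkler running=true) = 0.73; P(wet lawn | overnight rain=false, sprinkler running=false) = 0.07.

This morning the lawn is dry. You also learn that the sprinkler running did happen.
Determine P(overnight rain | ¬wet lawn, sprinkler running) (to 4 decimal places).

P(¬wet lawn | sprinkler running) = 0.39*0.84 + 0.27*0.16 = 0.327600 + 0.043200 = 0.370800
The overnight rain-present share is 0.27*0.16 = 0.043200.
So P(overnight rain | ¬wet lawn, sprinkler running) = 0.043200/0.370800 ≈ 0.1165.

P(overnight rain | ¬wet lawn, sprinkler running) ≈ 0.1165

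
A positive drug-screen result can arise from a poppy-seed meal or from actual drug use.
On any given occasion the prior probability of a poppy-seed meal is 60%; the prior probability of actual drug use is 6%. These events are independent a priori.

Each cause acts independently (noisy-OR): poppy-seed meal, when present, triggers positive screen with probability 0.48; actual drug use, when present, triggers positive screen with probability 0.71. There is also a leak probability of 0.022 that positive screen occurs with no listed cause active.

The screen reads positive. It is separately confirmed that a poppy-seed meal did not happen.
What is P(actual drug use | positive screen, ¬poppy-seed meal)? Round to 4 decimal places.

Under noisy-OR, P(positive screen | causes) = 1 − (1−0.022)·∏(1−qᵢ) over the active causes.
P(positive screen | ¬poppy-seed meal) = 0.022*0.94 + 0.71638*0.06 = 0.020680 + 0.042983 = 0.063663
Of this, 0.042983 comes from 0.71638*0.06 (the actual drug use=true cases).
Hence the posterior is 0.042983/0.063663 ≈ 0.6752.

P(actual drug use | positive screen, ¬poppy-seed meal) ≈ 0.6752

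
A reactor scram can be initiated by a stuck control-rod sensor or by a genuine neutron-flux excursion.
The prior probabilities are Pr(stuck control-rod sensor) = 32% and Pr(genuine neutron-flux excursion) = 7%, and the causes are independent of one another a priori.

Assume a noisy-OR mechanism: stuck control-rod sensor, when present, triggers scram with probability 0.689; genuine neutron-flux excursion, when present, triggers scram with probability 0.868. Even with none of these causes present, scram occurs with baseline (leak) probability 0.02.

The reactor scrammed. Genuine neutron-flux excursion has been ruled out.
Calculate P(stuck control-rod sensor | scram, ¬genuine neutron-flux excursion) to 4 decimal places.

Under noisy-OR, P(scram | causes) = 1 − (1−0.02)·∏(1−qᵢ) over the active causes.
P(scram | ¬genuine neutron-flux excursion) = 0.02×0.68 + 0.69522×0.32 = 0.013600 + 0.222470 = 0.236070
Restricting to configurations with stuck control-rod sensor present: 0.69522×0.32 = 0.222470.
So P(stuck control-rod sensor | scram, ¬genuine neutron-flux excursion) = 0.222470/0.236070 ≈ 0.9424.

P(stuck control-rod sensor | scram, ¬genuine neutron-flux excursion) ≈ 0.9424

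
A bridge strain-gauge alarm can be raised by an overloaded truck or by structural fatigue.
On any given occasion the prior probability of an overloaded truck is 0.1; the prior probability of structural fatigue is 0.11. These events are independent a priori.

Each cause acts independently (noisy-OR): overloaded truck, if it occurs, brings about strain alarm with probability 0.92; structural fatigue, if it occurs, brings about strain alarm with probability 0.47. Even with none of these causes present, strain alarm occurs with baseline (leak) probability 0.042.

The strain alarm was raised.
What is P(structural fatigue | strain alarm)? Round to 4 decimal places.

P(structural fatigue | strain alarm) ≈ 0.3386

Under noisy-OR, P(strain alarm | causes) = 1 − (1−0.042)·∏(1−qᵢ) over the active causes.
Enumerate the 4 (overloaded truck, structural fatigue) configurations and weight by the priors:
  P(strain alarm) = 0.042×0.9×0.89 + 0.49226×0.9×0.11 + 0.92336×0.1×0.89 + 0.959381×0.1×0.11
        = 0.033642 + 0.048734 + 0.082179 + 0.010553 = 0.175108
The terms with structural fatigue present sum to 0.059287, so
  P(structural fatigue | strain alarm) = 0.059287 / 0.175108 ≈ 0.3386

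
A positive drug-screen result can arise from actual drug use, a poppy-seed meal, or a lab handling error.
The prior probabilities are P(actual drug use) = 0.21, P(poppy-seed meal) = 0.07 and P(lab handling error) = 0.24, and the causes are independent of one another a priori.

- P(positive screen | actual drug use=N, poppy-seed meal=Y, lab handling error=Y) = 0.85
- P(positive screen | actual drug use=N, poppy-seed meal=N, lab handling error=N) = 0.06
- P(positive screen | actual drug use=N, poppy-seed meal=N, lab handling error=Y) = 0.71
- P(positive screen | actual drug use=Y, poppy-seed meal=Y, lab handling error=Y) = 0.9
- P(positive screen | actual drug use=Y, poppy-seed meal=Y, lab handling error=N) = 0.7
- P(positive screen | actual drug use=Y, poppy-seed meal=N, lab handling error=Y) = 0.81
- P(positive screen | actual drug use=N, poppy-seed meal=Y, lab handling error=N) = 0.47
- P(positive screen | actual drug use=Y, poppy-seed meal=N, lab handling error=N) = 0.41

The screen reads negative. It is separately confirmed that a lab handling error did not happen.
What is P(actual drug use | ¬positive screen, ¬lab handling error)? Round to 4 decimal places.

Numerator (weight on configurations with actual drug use): 0.115227 + 0.004410 = 0.119637
Denominator P(¬positive screen | ¬lab handling error): 0.94×0.79×0.93 + 0.53×0.79×0.07 + 0.59×0.21×0.93 + 0.3×0.21×0.07 = 0.839564
P(actual drug use | ¬positive screen, ¬lab handling error) = 0.119637/0.839564 ≈ 0.1425

P(actual drug use | ¬positive screen, ¬lab handling error) ≈ 0.1425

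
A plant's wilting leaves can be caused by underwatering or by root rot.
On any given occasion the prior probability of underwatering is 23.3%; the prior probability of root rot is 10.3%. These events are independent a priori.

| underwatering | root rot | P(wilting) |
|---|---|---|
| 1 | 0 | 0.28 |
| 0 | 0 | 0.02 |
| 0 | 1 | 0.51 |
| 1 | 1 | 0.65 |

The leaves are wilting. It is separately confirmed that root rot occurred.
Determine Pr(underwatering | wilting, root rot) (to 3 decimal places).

For the numerator, keep only underwatering=true terms: 0.65·0.233 = 0.151450
Normalizer over all consistent configurations: 0.51·0.767 + 0.65·0.233 = 0.542620
Posterior = 0.151450 / 0.542620 ≈ 0.279

Pr(underwatering | wilting, root rot) ≈ 0.279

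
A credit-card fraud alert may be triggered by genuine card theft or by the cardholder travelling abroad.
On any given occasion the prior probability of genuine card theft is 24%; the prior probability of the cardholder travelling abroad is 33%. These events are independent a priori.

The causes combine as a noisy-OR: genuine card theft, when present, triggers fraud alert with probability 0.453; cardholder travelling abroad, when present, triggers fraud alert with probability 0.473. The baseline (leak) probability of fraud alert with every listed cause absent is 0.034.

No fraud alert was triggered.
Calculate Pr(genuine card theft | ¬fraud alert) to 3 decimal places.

Pr(genuine card theft | ¬fraud alert) ≈ 0.147

Under noisy-OR, P(fraud alert | causes) = 1 − (1−0.034)·∏(1−qᵢ) over the active causes.
P(¬fraud alert) = 0.966*0.76*0.67 + 0.509082*0.76*0.33 + 0.528402*0.24*0.67 + 0.278468*0.24*0.33 = 0.491887 + 0.127678 + 0.084967 + 0.022055 = 0.726587
Restricting to configurations with genuine card theft present: 0.084967 + 0.022055 = 0.107022.
So P(genuine card theft | ¬fraud alert) = 0.107022/0.726587 ≈ 0.147.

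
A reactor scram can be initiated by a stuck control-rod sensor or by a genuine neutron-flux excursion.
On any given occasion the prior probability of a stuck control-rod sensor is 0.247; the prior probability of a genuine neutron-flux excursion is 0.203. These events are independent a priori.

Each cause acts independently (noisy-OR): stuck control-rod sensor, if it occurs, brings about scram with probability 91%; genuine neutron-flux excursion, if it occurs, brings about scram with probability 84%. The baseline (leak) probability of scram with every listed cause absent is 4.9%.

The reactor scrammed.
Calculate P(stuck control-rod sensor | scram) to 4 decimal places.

Under noisy-OR, P(scram | causes) = 1 − (1−0.049)·∏(1−qᵢ) over the active causes.
Numerator (weight on configurations with stuck control-rod sensor): 0.180010 + 0.049454 = 0.229464
Denominator P(scram): 0.049*0.753*0.797 + 0.84784*0.753*0.203 + 0.91441*0.247*0.797 + 0.986306*0.247*0.203 = 0.388471
Posterior = 0.229464 / 0.388471 ≈ 0.5907

P(stuck control-rod sensor | scram) ≈ 0.5907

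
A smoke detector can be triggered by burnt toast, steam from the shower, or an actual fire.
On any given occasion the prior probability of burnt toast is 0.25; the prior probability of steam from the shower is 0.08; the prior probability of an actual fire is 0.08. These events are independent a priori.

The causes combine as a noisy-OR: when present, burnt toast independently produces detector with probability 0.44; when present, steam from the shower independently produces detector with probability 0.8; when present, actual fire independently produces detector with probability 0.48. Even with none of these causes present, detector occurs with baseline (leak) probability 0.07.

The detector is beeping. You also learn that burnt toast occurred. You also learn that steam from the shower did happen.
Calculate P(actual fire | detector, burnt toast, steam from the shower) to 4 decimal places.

Under noisy-OR, P(detector | causes) = 1 − (1−0.07)·∏(1−qᵢ) over the active causes.
P(detector | burnt toast, steam from the shower) = 0.89584*0.92 + 0.945837*0.08 = 0.824173 + 0.075667 = 0.899840
The actual fire-present share is 0.945837*0.08 = 0.075667.
Hence the posterior is 0.075667/0.899840 ≈ 0.0841.

P(actual fire | detector, burnt toast, steam from the shower) ≈ 0.0841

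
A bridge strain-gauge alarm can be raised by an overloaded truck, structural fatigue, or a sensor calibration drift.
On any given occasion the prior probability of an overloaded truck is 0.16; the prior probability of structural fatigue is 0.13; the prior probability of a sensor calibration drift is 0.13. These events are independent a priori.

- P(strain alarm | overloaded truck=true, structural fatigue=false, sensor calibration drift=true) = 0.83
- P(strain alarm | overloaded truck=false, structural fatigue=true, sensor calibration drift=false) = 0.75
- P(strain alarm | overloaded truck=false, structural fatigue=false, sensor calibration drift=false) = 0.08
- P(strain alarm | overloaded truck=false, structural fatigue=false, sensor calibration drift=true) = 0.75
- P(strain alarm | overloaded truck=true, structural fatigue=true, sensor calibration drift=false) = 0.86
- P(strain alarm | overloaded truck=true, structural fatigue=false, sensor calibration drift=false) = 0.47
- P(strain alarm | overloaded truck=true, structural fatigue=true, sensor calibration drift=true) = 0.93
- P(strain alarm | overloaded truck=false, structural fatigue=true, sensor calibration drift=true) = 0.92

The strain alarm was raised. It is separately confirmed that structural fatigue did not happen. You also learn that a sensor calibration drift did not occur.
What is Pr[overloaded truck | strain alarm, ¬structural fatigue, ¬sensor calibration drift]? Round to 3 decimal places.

Pr[overloaded truck | strain alarm, ¬structural fatigue, ¬sensor calibration drift] ≈ 0.528

Numerator (weight on configurations with overloaded truck): 0.47×0.16 = 0.075200
Normalizer over all consistent configurations: 0.08×0.84 + 0.47×0.16 = 0.142400
Posterior = 0.075200 / 0.142400 ≈ 0.528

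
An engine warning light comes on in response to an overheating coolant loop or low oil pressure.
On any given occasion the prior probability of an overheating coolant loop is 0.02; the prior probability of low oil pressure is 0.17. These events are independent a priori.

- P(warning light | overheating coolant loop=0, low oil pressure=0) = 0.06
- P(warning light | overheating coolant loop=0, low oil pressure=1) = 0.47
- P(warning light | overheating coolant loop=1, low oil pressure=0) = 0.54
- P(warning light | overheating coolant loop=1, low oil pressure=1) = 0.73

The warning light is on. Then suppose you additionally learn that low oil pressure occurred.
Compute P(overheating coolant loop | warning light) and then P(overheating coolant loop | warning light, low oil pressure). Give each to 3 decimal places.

For the numerator, keep only overheating coolant loop=true terms: 0.008964 + 0.002482 = 0.011446
Denominator P(warning light): 0.06×0.98×0.83 + 0.47×0.98×0.17 + 0.54×0.02×0.83 + 0.73×0.02×0.17 = 0.138552
P(overheating coolant loop | warning light) = 0.011446/0.138552 ≈ 0.083

With the extra evidence:
P(warning light | low oil pressure) = 0.47·0.98 + 0.73·0.02 = 0.460600 + 0.014600 = 0.475200
Of this, 0.014600 comes from 0.73·0.02 (the overheating coolant loop=true cases).
So P(overheating coolant loop | warning light, low oil pressure) = 0.014600/0.475200 ≈ 0.031.
The drop from 0.083 to 0.031 is the explaining-away (discounting) effect.

P(overheating coolant loop | warning light) ≈ 0.083; P(overheating coolant loop | warning light, low oil pressure) ≈ 0.031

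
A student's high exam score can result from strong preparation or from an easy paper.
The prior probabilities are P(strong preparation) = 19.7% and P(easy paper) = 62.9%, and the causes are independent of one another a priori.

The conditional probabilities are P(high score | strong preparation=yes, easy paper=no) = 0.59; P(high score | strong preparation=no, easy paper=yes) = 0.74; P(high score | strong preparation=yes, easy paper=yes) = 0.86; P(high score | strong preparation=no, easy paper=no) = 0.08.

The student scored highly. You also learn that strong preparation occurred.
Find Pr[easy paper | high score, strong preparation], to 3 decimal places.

Pr[easy paper | high score, strong preparation] ≈ 0.712

P(high score | strong preparation) = 0.59*0.371 + 0.86*0.629 = 0.218890 + 0.540940 = 0.759830
Restricting to configurations with easy paper present: 0.86*0.629 = 0.540940.
P(easy paper | high score, strong preparation) = 0.540940 / 0.759830 ≈ 0.712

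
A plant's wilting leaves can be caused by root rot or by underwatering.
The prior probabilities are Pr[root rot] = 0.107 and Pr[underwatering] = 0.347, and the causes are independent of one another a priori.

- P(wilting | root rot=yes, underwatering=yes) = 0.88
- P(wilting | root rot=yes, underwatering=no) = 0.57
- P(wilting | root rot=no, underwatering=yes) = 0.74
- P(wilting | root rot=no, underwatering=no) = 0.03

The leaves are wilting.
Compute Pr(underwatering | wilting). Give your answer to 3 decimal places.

Pr(underwatering | wilting) ≈ 0.820

Numerator (weight on configurations with underwatering): 0.229305 + 0.032674 = 0.261979
Normalizer over all consistent configurations: 0.03×0.893×0.653 + 0.74×0.893×0.347 + 0.57×0.107×0.653 + 0.88×0.107×0.347 = 0.319299
Posterior = 0.261979 / 0.319299 ≈ 0.820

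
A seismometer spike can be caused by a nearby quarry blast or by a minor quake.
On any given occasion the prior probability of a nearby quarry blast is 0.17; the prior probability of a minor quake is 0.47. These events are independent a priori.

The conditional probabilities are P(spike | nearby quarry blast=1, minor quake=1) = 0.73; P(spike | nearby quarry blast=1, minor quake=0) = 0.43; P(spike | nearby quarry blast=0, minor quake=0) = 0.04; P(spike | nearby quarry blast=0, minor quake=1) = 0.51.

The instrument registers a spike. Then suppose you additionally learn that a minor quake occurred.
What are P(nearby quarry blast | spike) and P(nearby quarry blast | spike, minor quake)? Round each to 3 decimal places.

P(nearby quarry blast | spike) ≈ 0.310; P(nearby quarry blast | spike, minor quake) ≈ 0.227

Weight on nearby quarry blast=true, given the evidence: 0.038743 + 0.058327 = 0.097070
Denominator P(spike): 0.04·0.83·0.53 + 0.51·0.83·0.47 + 0.43·0.17·0.53 + 0.73·0.17·0.47 = 0.313617
Posterior = 0.097070 / 0.313617 ≈ 0.310

Now also conditioning on minor quake=true:
Weight on nearby quarry blast=true, given the evidence: 0.73*0.17 = 0.124100
Normalizer over all consistent configurations: 0.51*0.83 + 0.73*0.17 = 0.547400
P(nearby quarry blast | spike, minor quake) = 0.124100/0.547400 ≈ 0.227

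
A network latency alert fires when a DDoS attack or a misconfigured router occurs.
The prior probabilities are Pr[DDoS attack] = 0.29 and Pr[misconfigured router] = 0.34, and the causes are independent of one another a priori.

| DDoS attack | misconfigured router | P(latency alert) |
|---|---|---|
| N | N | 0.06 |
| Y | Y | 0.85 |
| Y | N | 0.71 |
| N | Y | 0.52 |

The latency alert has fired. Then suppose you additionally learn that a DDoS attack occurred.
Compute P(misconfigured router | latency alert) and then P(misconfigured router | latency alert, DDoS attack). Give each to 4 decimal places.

P(misconfigured router | latency alert) ≈ 0.5607; P(misconfigured router | latency alert, DDoS attack) ≈ 0.3815

Enumerate the 4 (DDoS attack, misconfigured router) configurations and weight by the priors:
  P(latency alert) = 0.06×0.71×0.66 + 0.52×0.71×0.34 + 0.71×0.29×0.66 + 0.85×0.29×0.34
        = 0.028116 + 0.125528 + 0.135894 + 0.083810 = 0.373348
Keeping only the misconfigured router-present terms gives 0.209338, so
  P(misconfigured router | latency alert) = 0.209338 / 0.373348 ≈ 0.5607

With the extra evidence:
By total probability over both values of misconfigured router:
  P(latency alert | DDoS attack) = 0.71*0.66 + 0.85*0.34
        = 0.468600 + 0.289000 = 0.757600
Keeping only the misconfigured router-present terms gives 0.289000, so
  P(misconfigured router | latency alert, DDoS attack) = 0.289000 / 0.757600 ≈ 0.3815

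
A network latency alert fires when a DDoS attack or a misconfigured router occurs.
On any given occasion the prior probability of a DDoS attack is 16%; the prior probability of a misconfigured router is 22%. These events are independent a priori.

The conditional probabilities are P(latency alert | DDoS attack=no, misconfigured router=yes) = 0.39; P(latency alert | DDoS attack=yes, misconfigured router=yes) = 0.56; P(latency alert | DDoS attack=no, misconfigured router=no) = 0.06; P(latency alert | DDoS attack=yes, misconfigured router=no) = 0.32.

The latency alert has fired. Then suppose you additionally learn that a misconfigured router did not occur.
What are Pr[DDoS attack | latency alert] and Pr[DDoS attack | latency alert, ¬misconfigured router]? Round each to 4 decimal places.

Pr[DDoS attack | latency alert] ≈ 0.3488; Pr[DDoS attack | latency alert, ¬misconfigured router] ≈ 0.5039

Numerator (weight on configurations with DDoS attack): 0.039936 + 0.019712 = 0.059648
The normalizing constant is 0.06*0.84*0.78 + 0.39*0.84*0.22 + 0.32*0.16*0.78 + 0.56*0.16*0.22 = 0.171032
Posterior = 0.059648 / 0.171032 ≈ 0.3488

Now condition on the additional information:
For the numerator, keep only DDoS attack=true terms: 0.32×0.16 = 0.051200
Denominator P(latency alert | ¬misconfigured router): 0.06×0.84 + 0.32×0.16 = 0.101600
Posterior = 0.051200 / 0.101600 ≈ 0.5039
Ruling out misconfigured router raises the posterior on DDoS attack — the flip side of explaining away.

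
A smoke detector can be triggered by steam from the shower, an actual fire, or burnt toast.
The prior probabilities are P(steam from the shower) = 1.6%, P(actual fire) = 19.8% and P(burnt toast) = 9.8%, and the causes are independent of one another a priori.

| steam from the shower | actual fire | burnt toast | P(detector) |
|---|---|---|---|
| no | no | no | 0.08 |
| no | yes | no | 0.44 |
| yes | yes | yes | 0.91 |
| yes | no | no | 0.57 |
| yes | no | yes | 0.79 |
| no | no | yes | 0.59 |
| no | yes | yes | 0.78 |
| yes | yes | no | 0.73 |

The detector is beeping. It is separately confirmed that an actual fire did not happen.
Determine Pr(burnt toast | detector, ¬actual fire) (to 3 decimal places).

Pr(burnt toast | detector, ¬actual fire) ≈ 0.423

P(detector | ¬actual fire) = 0.08·0.984·0.902 + 0.59·0.984·0.098 + 0.57·0.016·0.902 + 0.79·0.016·0.098 = 0.071005 + 0.056895 + 0.008226 + 0.001239 = 0.137365
The burnt toast-present share is 0.056895 + 0.001239 = 0.058134.
P(burnt toast | detector, ¬actual fire) = 0.058134 / 0.137365 ≈ 0.423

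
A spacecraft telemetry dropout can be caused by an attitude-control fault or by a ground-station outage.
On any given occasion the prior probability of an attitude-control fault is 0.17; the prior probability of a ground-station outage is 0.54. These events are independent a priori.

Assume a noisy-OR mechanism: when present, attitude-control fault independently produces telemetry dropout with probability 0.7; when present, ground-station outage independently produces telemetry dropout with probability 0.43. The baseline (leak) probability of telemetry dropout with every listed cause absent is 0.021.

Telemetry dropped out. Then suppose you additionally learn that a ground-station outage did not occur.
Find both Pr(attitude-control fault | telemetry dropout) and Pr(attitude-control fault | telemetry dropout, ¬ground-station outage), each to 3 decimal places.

Under noisy-OR, P(telemetry dropout | causes) = 1 − (1−0.021)·∏(1−qᵢ) over the active causes.
Enumerate the 4 (attitude-control fault, ground-station outage) configurations and weight by the priors:
  P(telemetry dropout) = 0.021*0.83*0.46 + 0.44197*0.83*0.54 + 0.7063*0.17*0.46 + 0.832591*0.17*0.54
        = 0.008018 + 0.198091 + 0.055233 + 0.076432 = 0.337774
Configurations with attitude-control fault contribute 0.131665, so
  P(attitude-control fault | telemetry dropout) = 0.131665 / 0.337774 ≈ 0.390

Now also conditioning on ground-station outage≠true:
Sum P(telemetry dropout|·) weighted by the priors over both values of attitude-control fault:
  P(telemetry dropout | ¬ground-station outage) = 0.021×0.83 + 0.7063×0.17
        = 0.017430 + 0.120071 = 0.137501
Configurations with attitude-control fault contribute 0.120071, so
  P(attitude-control fault | telemetry dropout, ¬ground-station outage) = 0.120071 / 0.137501 ≈ 0.873
Ruling out ground-station outage raises the posterior on attitude-control fault — the flip side of explaining away.

Pr(attitude-control fault | telemetry dropout) ≈ 0.390; Pr(attitude-control fault | telemetry dropout, ¬ground-station outage) ≈ 0.873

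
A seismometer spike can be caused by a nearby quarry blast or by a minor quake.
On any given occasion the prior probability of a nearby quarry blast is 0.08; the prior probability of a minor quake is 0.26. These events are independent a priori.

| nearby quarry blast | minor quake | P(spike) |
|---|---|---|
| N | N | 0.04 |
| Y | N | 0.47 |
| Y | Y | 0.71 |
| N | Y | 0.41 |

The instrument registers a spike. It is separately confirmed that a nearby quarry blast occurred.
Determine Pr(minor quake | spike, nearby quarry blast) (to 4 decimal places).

Weight on minor quake=true, given the evidence: 0.71×0.26 = 0.184600
Denominator P(spike | nearby quarry blast): 0.47×0.74 + 0.71×0.26 = 0.532400
Posterior = 0.184600 / 0.532400 ≈ 0.3467

Pr(minor quake | spike, nearby quarry blast) ≈ 0.3467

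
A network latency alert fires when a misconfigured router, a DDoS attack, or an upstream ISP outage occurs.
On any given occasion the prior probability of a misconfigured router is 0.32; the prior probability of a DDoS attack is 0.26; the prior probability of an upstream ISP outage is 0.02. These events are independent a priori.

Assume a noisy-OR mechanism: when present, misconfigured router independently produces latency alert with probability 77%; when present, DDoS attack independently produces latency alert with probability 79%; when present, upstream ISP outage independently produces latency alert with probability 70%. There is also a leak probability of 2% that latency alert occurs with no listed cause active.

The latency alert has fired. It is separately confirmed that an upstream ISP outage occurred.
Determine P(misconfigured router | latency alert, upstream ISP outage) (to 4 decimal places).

P(misconfigured router | latency alert, upstream ISP outage) ≈ 0.3675

Under noisy-OR, P(latency alert | causes) = 1 − (1−0.02)·∏(1−qᵢ) over the active causes.
Weight on misconfigured router=true, given the evidence: 0.220788 + 0.082019 = 0.302807
The normalizing constant is 0.706*0.68*0.74 + 0.93826*0.68*0.26 + 0.93238*0.32*0.74 + 0.9858*0.32*0.26 = 0.823950
Posterior = 0.302807 / 0.823950 ≈ 0.3675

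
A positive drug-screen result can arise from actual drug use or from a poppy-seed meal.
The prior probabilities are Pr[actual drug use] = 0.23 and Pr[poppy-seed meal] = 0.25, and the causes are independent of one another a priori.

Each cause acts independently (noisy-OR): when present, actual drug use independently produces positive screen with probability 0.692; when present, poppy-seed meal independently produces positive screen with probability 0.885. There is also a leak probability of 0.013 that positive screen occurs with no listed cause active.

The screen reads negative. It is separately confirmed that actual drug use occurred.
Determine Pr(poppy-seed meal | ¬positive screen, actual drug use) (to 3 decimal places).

Under noisy-OR, P(positive screen | causes) = 1 − (1−0.013)·∏(1−qᵢ) over the active causes.
Enumerate both values of poppy-seed meal and weight by the priors:
  P(¬positive screen | actual drug use) = 0.303996·0.75 + 0.03496·0.25
        = 0.227997 + 0.008740 = 0.236737
Configurations with poppy-seed meal contribute 0.008740, so
  P(poppy-seed meal | ¬positive screen, actual drug use) = 0.008740 / 0.236737 ≈ 0.037

Pr(poppy-seed meal | ¬positive screen, actual drug use) ≈ 0.037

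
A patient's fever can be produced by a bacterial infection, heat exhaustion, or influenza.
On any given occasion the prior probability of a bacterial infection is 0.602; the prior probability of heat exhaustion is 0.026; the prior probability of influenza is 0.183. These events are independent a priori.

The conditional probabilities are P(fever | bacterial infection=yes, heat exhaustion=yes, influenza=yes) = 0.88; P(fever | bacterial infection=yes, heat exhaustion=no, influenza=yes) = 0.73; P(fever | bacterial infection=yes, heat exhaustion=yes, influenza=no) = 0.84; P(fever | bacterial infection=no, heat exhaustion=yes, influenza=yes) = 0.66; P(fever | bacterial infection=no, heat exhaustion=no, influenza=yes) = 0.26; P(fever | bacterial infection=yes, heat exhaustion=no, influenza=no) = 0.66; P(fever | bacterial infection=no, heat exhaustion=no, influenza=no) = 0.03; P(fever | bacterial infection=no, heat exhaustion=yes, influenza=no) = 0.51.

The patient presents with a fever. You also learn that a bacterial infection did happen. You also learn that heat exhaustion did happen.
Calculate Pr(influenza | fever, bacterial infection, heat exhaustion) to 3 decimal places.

Pr(influenza | fever, bacterial infection, heat exhaustion) ≈ 0.190

P(fever | bacterial infection, heat exhaustion) = 0.84×0.817 + 0.88×0.183 = 0.686280 + 0.161040 = 0.847320
The influenza-present share is 0.88×0.183 = 0.161040.
Hence the posterior is 0.161040/0.847320 ≈ 0.190.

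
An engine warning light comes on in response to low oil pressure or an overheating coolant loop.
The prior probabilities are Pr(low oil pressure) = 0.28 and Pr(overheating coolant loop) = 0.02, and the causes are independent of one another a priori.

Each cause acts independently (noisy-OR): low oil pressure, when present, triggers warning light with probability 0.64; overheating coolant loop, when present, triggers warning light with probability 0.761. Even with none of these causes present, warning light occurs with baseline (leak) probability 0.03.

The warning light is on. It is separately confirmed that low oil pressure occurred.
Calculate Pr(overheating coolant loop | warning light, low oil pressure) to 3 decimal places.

Pr(overheating coolant loop | warning light, low oil pressure) ≈ 0.028

Under noisy-OR, P(warning light | causes) = 1 − (1−0.03)·∏(1−qᵢ) over the active causes.
P(warning light | low oil pressure) = 0.6508·0.98 + 0.916541·0.02 = 0.637784 + 0.018331 = 0.656115
The overheating coolant loop-present share is 0.916541·0.02 = 0.018331.
So P(overheating coolant loop | warning light, low oil pressure) = 0.018331/0.656115 ≈ 0.028.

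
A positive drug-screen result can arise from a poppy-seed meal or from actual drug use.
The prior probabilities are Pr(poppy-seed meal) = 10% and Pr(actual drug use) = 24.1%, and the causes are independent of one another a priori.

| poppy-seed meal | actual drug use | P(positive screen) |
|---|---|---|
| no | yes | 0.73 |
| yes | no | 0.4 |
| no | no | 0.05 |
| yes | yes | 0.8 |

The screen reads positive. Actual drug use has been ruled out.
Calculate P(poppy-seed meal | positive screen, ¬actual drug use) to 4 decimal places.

P(poppy-seed meal | positive screen, ¬actual drug use) ≈ 0.4706

By total probability over both values of poppy-seed meal:
  P(positive screen | ¬actual drug use) = 0.05·0.9 + 0.4·0.1
        = 0.045000 + 0.040000 = 0.085000
The terms with poppy-seed meal present sum to 0.040000, so
  P(poppy-seed meal | positive screen, ¬actual drug use) = 0.040000 / 0.085000 ≈ 0.4706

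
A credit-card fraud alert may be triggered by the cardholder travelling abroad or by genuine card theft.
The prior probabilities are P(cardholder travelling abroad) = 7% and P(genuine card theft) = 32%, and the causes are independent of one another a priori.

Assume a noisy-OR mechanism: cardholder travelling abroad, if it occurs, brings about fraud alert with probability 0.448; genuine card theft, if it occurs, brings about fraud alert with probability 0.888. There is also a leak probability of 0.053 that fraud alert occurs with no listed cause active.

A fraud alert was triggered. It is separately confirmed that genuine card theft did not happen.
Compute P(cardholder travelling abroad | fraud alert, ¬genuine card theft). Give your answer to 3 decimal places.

Under noisy-OR, P(fraud alert | causes) = 1 − (1−0.053)·∏(1−qᵢ) over the active causes.
By total probability over both values of cardholder travelling abroad:
  P(fraud alert | ¬genuine card theft) = 0.053*0.93 + 0.477256*0.07
        = 0.049290 + 0.033408 = 0.082698
The terms with cardholder travelling abroad present sum to 0.033408, so
  P(cardholder travelling abroad | fraud alert, ¬genuine card theft) = 0.033408 / 0.082698 ≈ 0.404

P(cardholder travelling abroad | fraud alert, ¬genuine card theft) ≈ 0.404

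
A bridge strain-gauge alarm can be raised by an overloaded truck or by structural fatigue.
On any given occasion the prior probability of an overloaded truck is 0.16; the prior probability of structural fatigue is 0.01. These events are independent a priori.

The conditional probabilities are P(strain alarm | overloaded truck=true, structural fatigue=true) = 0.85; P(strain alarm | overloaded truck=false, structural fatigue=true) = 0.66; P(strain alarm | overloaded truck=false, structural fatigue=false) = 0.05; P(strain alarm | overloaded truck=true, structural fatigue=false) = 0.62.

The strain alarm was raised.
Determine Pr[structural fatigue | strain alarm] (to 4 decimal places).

By total probability over the 4 (overloaded truck, structural fatigue) configurations:
  P(strain alarm) = 0.05×0.84×0.99 + 0.66×0.84×0.01 + 0.62×0.16×0.99 + 0.85×0.16×0.01
        = 0.041580 + 0.005544 + 0.098208 + 0.001360 = 0.146692
The terms with structural fatigue present sum to 0.006904, so
  P(structural fatigue | strain alarm) = 0.006904 / 0.146692 ≈ 0.0471

Pr[structural fatigue | strain alarm] ≈ 0.0471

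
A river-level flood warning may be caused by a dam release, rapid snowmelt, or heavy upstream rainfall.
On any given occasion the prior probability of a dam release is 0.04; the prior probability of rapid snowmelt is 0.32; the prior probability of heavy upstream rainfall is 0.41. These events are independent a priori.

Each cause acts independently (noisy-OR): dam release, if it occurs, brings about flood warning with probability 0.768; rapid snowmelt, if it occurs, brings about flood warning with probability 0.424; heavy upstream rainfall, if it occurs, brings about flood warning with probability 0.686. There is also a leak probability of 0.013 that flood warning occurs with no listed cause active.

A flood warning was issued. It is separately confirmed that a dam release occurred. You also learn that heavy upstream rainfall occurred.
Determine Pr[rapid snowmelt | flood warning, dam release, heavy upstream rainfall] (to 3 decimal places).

Pr[rapid snowmelt | flood warning, dam release, heavy upstream rainfall] ≈ 0.327

Under noisy-OR, P(flood warning | causes) = 1 − (1−0.013)·∏(1−qᵢ) over the active causes.
Sum P(flood warning|·) weighted by the priors over both values of rapid snowmelt:
  P(flood warning | dam release, heavy upstream rainfall) = 0.928099·0.68 + 0.958585·0.32
        = 0.631107 + 0.306747 = 0.937854
The terms with rapid snowmelt present sum to 0.306747, so
  P(rapid snowmelt | flood warning, dam release, heavy upstream rainfall) = 0.306747 / 0.937854 ≈ 0.327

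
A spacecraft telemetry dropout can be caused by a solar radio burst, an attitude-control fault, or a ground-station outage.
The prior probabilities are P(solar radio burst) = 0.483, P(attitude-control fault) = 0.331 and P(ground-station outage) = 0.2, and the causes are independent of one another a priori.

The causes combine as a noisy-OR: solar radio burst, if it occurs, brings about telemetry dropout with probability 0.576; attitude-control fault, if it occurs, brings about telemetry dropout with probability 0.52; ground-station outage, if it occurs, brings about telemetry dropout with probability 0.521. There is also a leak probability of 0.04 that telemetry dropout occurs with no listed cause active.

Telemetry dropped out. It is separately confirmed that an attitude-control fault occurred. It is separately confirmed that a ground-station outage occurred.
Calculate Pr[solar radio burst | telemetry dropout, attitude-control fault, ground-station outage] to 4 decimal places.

Pr[solar radio burst | telemetry dropout, attitude-control fault, ground-station outage] ≈ 0.5208

Under noisy-OR, P(telemetry dropout | causes) = 1 − (1−0.04)·∏(1−qᵢ) over the active causes.
Numerator (weight on configurations with solar radio burst): 0.906413*0.483 = 0.437797
Normalizer over all consistent configurations: 0.779277*0.517 + 0.906413*0.483 = 0.840683
Posterior = 0.437797 / 0.840683 ≈ 0.5208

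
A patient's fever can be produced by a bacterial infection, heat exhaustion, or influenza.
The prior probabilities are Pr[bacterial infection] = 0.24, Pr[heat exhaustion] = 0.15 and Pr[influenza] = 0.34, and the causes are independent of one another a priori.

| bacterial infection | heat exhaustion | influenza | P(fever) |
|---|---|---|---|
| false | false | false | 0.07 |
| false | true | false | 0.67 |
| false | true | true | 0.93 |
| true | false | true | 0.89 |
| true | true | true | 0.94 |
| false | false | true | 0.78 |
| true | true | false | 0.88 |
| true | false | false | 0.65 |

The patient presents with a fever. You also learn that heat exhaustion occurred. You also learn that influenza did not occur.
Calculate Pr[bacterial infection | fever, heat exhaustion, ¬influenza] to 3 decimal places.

Pr[bacterial infection | fever, heat exhaustion, ¬influenza] ≈ 0.293

P(fever | heat exhaustion, ¬influenza) = 0.67·0.76 + 0.88·0.24 = 0.509200 + 0.211200 = 0.720400
Of this, 0.211200 comes from 0.88·0.24 (the bacterial infection=true cases).
P(bacterial infection | fever, heat exhaustion, ¬influenza) = 0.211200 / 0.720400 ≈ 0.293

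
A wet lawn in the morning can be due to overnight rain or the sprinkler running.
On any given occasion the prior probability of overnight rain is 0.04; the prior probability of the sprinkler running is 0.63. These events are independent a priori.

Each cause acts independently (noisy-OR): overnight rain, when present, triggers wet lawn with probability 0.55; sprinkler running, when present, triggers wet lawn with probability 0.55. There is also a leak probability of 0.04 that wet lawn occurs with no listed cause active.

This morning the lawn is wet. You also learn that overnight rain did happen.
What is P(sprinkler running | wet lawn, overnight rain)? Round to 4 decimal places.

P(sprinkler running | wet lawn, overnight rain) ≈ 0.7072

Under noisy-OR, P(wet lawn | causes) = 1 − (1−0.04)·∏(1−qᵢ) over the active causes.
Sum P(wet lawn|·) weighted by the priors over both values of sprinkler running:
  P(wet lawn | overnight rain) = 0.568*0.37 + 0.8056*0.63
        = 0.210160 + 0.507528 = 0.717688
The terms with sprinkler running present sum to 0.507528, so
  P(sprinkler running | wet lawn, overnight rain) = 0.507528 / 0.717688 ≈ 0.7072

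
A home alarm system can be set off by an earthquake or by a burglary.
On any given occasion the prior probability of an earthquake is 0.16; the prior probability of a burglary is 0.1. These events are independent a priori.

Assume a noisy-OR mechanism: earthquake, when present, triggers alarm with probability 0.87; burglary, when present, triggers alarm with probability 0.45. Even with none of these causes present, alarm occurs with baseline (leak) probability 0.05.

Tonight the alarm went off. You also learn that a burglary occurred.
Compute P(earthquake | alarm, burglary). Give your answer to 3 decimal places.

P(earthquake | alarm, burglary) ≈ 0.271

Under noisy-OR, P(alarm | causes) = 1 − (1−0.05)·∏(1−qᵢ) over the active causes.
Enumerate both values of earthquake and weight by the priors:
  P(alarm | burglary) = 0.4775×0.84 + 0.932075×0.16
        = 0.401100 + 0.149132 = 0.550232
Keeping only the earthquake-present terms gives 0.149132, so
  P(earthquake | alarm, burglary) = 0.149132 / 0.550232 ≈ 0.271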